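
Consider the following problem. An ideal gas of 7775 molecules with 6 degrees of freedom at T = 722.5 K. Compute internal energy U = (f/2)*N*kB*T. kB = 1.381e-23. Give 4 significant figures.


Step 1: f/2 = 6/2 = 3.0
Step 2: N*kB*T = 7775*1.381e-23*722.5 = 7.758e-17
Step 3: U = 3.0 * 7.758e-17 = 2.327e-16 J

2.327e-16


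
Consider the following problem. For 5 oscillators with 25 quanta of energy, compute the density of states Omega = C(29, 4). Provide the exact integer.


Step 1: Use binomial coefficient C(29, 4)
Step 2: Numerator = 29! / 25!
Step 3: Denominator = 4!
Step 4: Omega = 23751

23751


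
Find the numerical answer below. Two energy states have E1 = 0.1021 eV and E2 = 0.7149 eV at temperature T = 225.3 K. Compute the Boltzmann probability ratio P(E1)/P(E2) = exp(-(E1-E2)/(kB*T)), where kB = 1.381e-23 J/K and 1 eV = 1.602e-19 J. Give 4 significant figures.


Step 1: Compute energy difference dE = E1 - E2 = 0.1021 - 0.7149 = -0.6128 eV
Step 2: Convert to Joules: dE_J = -0.6128 * 1.602e-19 = -9.817e-20 J
Step 3: Compute exponent = -dE_J / (kB * T) = -(-9.817e-20) / (1.381e-23 * 225.3) = 31.55
Step 4: P(E1)/P(E2) = exp(31.55) = 5.045e+13

5.045e+13


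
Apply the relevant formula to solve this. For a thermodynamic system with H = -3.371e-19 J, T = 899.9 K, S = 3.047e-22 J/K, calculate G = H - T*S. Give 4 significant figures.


Step 1: T*S = 899.9 * 3.047e-22 = 2.742e-19 J
Step 2: G = H - T*S = -3.371e-19 - 2.742e-19
Step 3: G = -6.113e-19 J

-6.113e-19


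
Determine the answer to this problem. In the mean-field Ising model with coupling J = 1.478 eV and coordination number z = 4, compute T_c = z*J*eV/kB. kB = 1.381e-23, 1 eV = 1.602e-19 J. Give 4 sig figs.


Step 1: z*J = 4*1.478 = 5.912 eV
Step 2: Convert to Joules: 5.912*1.602e-19 = 9.471e-19 J
Step 3: T_c = 9.471e-19 / 1.381e-23 = 6.858e+04 K

6.858e+04


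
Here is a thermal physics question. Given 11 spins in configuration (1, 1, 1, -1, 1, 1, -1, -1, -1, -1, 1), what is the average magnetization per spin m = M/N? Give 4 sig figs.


Step 1: Count up spins (+1): 6, down spins (-1): 5
Step 2: Total magnetization M = 6 - 5 = 1
Step 3: m = M/N = 1/11 = 0.09091

0.09091


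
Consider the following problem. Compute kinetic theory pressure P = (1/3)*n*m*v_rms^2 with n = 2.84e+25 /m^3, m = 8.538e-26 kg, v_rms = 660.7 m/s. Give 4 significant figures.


Step 1: v_rms^2 = 660.7^2 = 4.365e+05
Step 2: n*m = 2.84e+25*8.538e-26 = 2.425
Step 3: P = (1/3)*2.425*4.365e+05 = 3.528e+05 Pa

3.528e+05


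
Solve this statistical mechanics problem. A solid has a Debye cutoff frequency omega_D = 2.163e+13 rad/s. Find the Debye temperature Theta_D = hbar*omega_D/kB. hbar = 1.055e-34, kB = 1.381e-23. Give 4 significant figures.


Step 1: hbar*omega_D = 1.055e-34 * 2.163e+13 = 2.282e-21 J
Step 2: Theta_D = 2.282e-21 / 1.381e-23
Step 3: Theta_D = 165.2 K

165.2


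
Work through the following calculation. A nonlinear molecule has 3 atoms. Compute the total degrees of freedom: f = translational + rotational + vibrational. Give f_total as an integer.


Step 1: Translational DOF = 3
Step 2: Rotational DOF (nonlinear) = 3
Step 3: Vibrational DOF = 3*3 - 6 = 3
Step 4: Total = 3 + 3 + 3 = 9

9


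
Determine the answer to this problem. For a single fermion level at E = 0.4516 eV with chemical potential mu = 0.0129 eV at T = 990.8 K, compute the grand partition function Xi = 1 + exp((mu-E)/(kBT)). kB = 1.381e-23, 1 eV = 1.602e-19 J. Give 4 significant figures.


Step 1: (mu - E) = 0.0129 - 0.4516 = -0.4387 eV
Step 2: x = (mu-E)*eV/(kB*T) = -0.4387*1.602e-19/(1.381e-23*990.8) = -5.136
Step 3: exp(x) = 0.005879
Step 4: Xi = 1 + 0.005879 = 1.006

1.006


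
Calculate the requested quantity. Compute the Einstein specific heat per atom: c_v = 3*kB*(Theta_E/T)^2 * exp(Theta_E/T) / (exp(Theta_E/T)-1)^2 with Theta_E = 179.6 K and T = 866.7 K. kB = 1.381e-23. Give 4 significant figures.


Step 1: x = Theta_E/T = 179.6/866.7 = 0.2072
Step 2: x^2 = 0.04294
Step 3: exp(x) = 1.23
Step 4: c_v = 3*1.381e-23*0.04294*1.23/(1.23-1)^2 = 4.128e-23

4.128e-23


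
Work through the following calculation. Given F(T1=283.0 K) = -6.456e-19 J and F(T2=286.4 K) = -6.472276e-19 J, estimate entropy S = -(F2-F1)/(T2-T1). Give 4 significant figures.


Step 1: dF = F2 - F1 = -6.472276e-19 - (-6.456e-19) = -1.6276e-21 J
Step 2: dT = T2 - T1 = 286.4 - 283.0 = 3.4 K
Step 3: S = -dF/dT = -(-1.6276e-21)/3.4 = 4.787e-22 J/K

4.787e-22


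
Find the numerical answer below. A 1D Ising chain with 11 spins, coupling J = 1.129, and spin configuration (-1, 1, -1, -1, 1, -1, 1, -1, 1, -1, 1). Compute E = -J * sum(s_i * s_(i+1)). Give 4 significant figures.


Step 1: Nearest-neighbor products: -1, -1, 1, -1, -1, -1, -1, -1, -1, -1
Step 2: Sum of products = -8
Step 3: E = -1.129 * -8 = 9.032

9.032


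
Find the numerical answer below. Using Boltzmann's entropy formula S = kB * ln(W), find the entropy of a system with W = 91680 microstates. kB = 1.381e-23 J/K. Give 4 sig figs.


Step 1: ln(W) = ln(91680) = 11.43
Step 2: S = kB * ln(W) = 1.381e-23 * 11.43
Step 3: S = 1.578e-22 J/K

1.578e-22


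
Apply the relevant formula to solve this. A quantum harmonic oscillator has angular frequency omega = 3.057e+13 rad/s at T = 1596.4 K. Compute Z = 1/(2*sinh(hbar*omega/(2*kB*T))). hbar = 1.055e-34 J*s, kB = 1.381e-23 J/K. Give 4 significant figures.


Step 1: Compute x = hbar*omega/(kB*T) = 1.055e-34*3.057e+13/(1.381e-23*1596.4) = 0.1463
Step 2: x/2 = 0.07314
Step 3: sinh(x/2) = 0.07321
Step 4: Z = 1/(2*0.07321) = 6.83

6.83


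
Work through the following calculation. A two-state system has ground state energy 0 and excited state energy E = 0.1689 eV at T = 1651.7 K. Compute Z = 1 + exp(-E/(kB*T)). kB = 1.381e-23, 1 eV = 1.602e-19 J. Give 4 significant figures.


Step 1: Compute beta*E = E*eV/(kB*T) = 0.1689*1.602e-19/(1.381e-23*1651.7) = 1.186
Step 2: exp(-beta*E) = exp(-1.186) = 0.3054
Step 3: Z = 1 + 0.3054 = 1.305

1.305


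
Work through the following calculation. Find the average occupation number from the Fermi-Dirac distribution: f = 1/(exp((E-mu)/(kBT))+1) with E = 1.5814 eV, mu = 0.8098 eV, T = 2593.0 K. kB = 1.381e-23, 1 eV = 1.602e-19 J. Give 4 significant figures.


Step 1: (E - mu) = 1.5814 - 0.8098 = 0.7716 eV
Step 2: Convert: (E-mu)*eV = 1.236e-19 J
Step 3: x = (E-mu)*eV/(kB*T) = 3.452
Step 4: f = 1/(exp(3.452)+1) = 0.03071

0.03071


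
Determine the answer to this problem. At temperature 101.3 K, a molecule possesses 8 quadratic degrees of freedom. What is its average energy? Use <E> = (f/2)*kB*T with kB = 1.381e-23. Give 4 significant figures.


Step 1: f/2 = 8/2 = 4
Step 2: kB*T = 1.381e-23 * 101.3 = 1.399e-21
Step 3: <E> = 4 * 1.399e-21 = 5.596e-21 J

5.596e-21


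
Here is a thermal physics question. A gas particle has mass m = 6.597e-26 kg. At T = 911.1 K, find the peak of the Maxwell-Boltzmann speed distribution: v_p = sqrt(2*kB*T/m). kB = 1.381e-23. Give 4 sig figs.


Step 1: Numerator = 2*kB*T = 2*1.381e-23*911.1 = 2.516e-20
Step 2: Ratio = 2.516e-20 / 6.597e-26 = 3.815e+05
Step 3: v_p = sqrt(3.815e+05) = 617.6 m/s

617.6


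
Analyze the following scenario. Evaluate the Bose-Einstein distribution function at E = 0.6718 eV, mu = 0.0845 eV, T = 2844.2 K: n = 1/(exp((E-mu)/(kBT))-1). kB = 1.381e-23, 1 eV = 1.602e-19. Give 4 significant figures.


Step 1: (E - mu) = 0.5873 eV
Step 2: x = (E-mu)*eV/(kB*T) = 0.5873*1.602e-19/(1.381e-23*2844.2) = 2.395
Step 3: exp(x) = 10.97
Step 4: n = 1/(exp(x)-1) = 0.1003

0.1003


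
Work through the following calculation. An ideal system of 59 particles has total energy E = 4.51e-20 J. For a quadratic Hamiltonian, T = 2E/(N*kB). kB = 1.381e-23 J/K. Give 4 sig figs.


Step 1: Numerator = 2*E = 2*4.51e-20 = 9.02e-20 J
Step 2: Denominator = N*kB = 59*1.381e-23 = 8.148e-22
Step 3: T = 9.02e-20 / 8.148e-22 = 110.7 K

110.7


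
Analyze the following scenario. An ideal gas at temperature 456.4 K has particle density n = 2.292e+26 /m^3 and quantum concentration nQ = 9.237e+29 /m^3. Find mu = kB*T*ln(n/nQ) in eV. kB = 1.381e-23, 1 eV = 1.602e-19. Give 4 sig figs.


Step 1: n/nQ = 2.292e+26/9.237e+29 = 0.0002481
Step 2: ln(n/nQ) = -8.302
Step 3: mu = kB*T*ln(n/nQ) = 6.303e-21*-8.302 = -5.232e-20 J
Step 4: Convert to eV: -5.232e-20/1.602e-19 = -0.3266 eV

-0.3266


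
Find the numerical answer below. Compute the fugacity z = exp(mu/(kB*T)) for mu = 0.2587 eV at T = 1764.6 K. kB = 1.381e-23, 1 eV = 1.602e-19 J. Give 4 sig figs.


Step 1: Convert mu to Joules: 0.2587*1.602e-19 = 4.144e-20 J
Step 2: kB*T = 1.381e-23*1764.6 = 2.437e-20 J
Step 3: mu/(kB*T) = 1.701
Step 4: z = exp(1.701) = 5.478

5.478


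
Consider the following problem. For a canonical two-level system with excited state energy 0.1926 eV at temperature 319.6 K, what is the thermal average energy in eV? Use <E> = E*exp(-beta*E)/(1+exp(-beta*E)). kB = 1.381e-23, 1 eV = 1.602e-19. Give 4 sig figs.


Step 1: beta*E = 0.1926*1.602e-19/(1.381e-23*319.6) = 6.991
Step 2: exp(-beta*E) = 0.0009204
Step 3: <E> = 0.1926*0.0009204/(1+0.0009204) = 0.0001771 eV

0.0001771


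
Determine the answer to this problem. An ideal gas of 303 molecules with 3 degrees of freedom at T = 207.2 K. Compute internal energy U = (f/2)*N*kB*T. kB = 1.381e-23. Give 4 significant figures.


Step 1: f/2 = 3/2 = 1.5
Step 2: N*kB*T = 303*1.381e-23*207.2 = 8.67e-19
Step 3: U = 1.5 * 8.67e-19 = 1.301e-18 J

1.301e-18


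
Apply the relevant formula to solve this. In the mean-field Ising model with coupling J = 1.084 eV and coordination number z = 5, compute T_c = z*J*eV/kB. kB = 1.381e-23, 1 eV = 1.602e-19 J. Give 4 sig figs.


Step 1: z*J = 5*1.084 = 5.42 eV
Step 2: Convert to Joules: 5.42*1.602e-19 = 8.683e-19 J
Step 3: T_c = 8.683e-19 / 1.381e-23 = 6.287e+04 K

6.287e+04


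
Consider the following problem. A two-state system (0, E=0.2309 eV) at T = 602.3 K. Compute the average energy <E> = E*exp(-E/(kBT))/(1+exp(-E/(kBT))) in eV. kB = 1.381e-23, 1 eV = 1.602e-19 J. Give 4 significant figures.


Step 1: beta*E = 0.2309*1.602e-19/(1.381e-23*602.3) = 4.447
Step 2: exp(-beta*E) = 0.01171
Step 3: <E> = 0.2309*0.01171/(1+0.01171) = 0.002673 eV

0.002673


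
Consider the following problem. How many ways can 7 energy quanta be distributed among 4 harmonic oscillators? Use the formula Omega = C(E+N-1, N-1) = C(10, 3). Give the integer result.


Step 1: Use binomial coefficient C(10, 3)
Step 2: Numerator = 10! / 7!
Step 3: Denominator = 3!
Step 4: Omega = 120

120


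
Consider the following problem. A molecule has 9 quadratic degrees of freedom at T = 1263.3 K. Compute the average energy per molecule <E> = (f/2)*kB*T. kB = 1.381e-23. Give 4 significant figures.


Step 1: f/2 = 9/2 = 4.5
Step 2: kB*T = 1.381e-23 * 1263.3 = 1.745e-20
Step 3: <E> = 4.5 * 1.745e-20 = 7.851e-20 J

7.851e-20


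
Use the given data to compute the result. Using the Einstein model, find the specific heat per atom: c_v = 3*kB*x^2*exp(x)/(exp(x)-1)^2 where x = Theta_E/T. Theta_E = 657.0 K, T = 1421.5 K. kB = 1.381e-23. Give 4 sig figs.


Step 1: x = Theta_E/T = 657.0/1421.5 = 0.4622
Step 2: x^2 = 0.2136
Step 3: exp(x) = 1.588
Step 4: c_v = 3*1.381e-23*0.2136*1.588/(1.588-1)^2 = 4.07e-23

4.07e-23


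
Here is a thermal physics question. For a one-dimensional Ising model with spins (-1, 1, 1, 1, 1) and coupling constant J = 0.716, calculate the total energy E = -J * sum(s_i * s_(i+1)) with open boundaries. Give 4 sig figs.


Step 1: Nearest-neighbor products: -1, 1, 1, 1
Step 2: Sum of products = 2
Step 3: E = -0.716 * 2 = -1.432

-1.432


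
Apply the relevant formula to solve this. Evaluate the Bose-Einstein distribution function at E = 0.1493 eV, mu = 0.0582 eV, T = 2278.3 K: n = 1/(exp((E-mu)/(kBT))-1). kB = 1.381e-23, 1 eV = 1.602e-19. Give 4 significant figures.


Step 1: (E - mu) = 0.0911 eV
Step 2: x = (E-mu)*eV/(kB*T) = 0.0911*1.602e-19/(1.381e-23*2278.3) = 0.4638
Step 3: exp(x) = 1.59
Step 4: n = 1/(exp(x)-1) = 1.694

1.694


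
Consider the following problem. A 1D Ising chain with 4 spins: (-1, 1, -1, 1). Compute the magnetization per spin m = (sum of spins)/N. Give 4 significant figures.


Step 1: Count up spins (+1): 2, down spins (-1): 2
Step 2: Total magnetization M = 2 - 2 = 0
Step 3: m = M/N = 0/4 = 0

0


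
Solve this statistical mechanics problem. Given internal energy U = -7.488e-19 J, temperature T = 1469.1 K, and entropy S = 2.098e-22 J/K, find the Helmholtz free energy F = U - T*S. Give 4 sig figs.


Step 1: T*S = 1469.1 * 2.098e-22 = 3.082e-19 J
Step 2: F = U - T*S = -7.488e-19 - 3.082e-19
Step 3: F = -1.057e-18 J

-1.057e-18


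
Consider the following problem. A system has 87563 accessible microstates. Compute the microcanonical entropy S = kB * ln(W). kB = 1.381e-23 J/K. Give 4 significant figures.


Step 1: ln(W) = ln(87563) = 11.38
Step 2: S = kB * ln(W) = 1.381e-23 * 11.38
Step 3: S = 1.572e-22 J/K

1.572e-22


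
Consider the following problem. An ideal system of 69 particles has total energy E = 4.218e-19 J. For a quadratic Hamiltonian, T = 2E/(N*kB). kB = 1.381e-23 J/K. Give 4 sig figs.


Step 1: Numerator = 2*E = 2*4.218e-19 = 8.436e-19 J
Step 2: Denominator = N*kB = 69*1.381e-23 = 9.529e-22
Step 3: T = 8.436e-19 / 9.529e-22 = 885.3 K

885.3


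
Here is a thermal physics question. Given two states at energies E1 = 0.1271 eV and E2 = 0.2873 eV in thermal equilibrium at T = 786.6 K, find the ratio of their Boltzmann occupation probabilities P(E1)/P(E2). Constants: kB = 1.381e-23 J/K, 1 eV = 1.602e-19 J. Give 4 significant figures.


Step 1: Compute energy difference dE = E1 - E2 = 0.1271 - 0.2873 = -0.1602 eV
Step 2: Convert to Joules: dE_J = -0.1602 * 1.602e-19 = -2.566e-20 J
Step 3: Compute exponent = -dE_J / (kB * T) = -(-2.566e-20) / (1.381e-23 * 786.6) = 2.363
Step 4: P(E1)/P(E2) = exp(2.363) = 10.62

10.62


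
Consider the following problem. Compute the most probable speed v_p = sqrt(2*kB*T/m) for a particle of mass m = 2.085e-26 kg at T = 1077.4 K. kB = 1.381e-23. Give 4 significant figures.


Step 1: Numerator = 2*kB*T = 2*1.381e-23*1077.4 = 2.976e-20
Step 2: Ratio = 2.976e-20 / 2.085e-26 = 1.427e+06
Step 3: v_p = sqrt(1.427e+06) = 1195 m/s

1195


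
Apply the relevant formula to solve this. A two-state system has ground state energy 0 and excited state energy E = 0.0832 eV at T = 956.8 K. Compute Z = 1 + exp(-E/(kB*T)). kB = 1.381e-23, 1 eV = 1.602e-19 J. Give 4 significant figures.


Step 1: Compute beta*E = E*eV/(kB*T) = 0.0832*1.602e-19/(1.381e-23*956.8) = 1.009
Step 2: exp(-beta*E) = exp(-1.009) = 0.3647
Step 3: Z = 1 + 0.3647 = 1.365

1.365


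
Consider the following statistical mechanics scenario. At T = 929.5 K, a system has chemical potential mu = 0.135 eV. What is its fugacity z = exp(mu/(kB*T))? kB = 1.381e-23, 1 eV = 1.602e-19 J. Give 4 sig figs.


Step 1: Convert mu to Joules: 0.135*1.602e-19 = 2.163e-20 J
Step 2: kB*T = 1.381e-23*929.5 = 1.284e-20 J
Step 3: mu/(kB*T) = 1.685
Step 4: z = exp(1.685) = 5.391

5.391


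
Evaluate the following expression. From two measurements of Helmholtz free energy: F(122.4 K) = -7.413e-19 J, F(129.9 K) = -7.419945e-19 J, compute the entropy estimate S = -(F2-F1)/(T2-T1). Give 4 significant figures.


Step 1: dF = F2 - F1 = -7.419945e-19 - (-7.413e-19) = -6.945e-22 J
Step 2: dT = T2 - T1 = 129.9 - 122.4 = 7.5 K
Step 3: S = -dF/dT = -(-6.945e-22)/7.5 = 9.26e-23 J/K

9.26e-23


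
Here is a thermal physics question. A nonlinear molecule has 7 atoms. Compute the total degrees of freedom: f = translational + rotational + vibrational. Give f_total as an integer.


Step 1: Translational DOF = 3
Step 2: Rotational DOF (nonlinear) = 3
Step 3: Vibrational DOF = 3*7 - 6 = 15
Step 4: Total = 3 + 3 + 15 = 21

21


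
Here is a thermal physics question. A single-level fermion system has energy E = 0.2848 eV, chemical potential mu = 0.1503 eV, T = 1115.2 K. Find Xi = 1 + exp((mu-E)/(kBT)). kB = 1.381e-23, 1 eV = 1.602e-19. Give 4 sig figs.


Step 1: (mu - E) = 0.1503 - 0.2848 = -0.1345 eV
Step 2: x = (mu-E)*eV/(kB*T) = -0.1345*1.602e-19/(1.381e-23*1115.2) = -1.399
Step 3: exp(x) = 0.2468
Step 4: Xi = 1 + 0.2468 = 1.247

1.247


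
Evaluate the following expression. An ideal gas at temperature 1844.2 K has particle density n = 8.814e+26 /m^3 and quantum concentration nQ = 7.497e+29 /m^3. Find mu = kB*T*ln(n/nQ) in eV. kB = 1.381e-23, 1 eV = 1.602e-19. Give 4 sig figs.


Step 1: n/nQ = 8.814e+26/7.497e+29 = 0.001176
Step 2: ln(n/nQ) = -6.746
Step 3: mu = kB*T*ln(n/nQ) = 2.547e-20*-6.746 = -1.718e-19 J
Step 4: Convert to eV: -1.718e-19/1.602e-19 = -1.072 eV

-1.072


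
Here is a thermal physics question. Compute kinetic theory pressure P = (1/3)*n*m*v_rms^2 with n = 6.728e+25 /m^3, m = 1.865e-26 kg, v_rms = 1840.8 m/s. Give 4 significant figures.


Step 1: v_rms^2 = 1840.8^2 = 3.389e+06
Step 2: n*m = 6.728e+25*1.865e-26 = 1.255
Step 3: P = (1/3)*1.255*3.389e+06 = 1.417e+06 Pa

1.417e+06


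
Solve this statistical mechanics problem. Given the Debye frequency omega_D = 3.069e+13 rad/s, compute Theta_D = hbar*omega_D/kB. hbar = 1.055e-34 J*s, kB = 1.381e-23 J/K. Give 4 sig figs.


Step 1: hbar*omega_D = 1.055e-34 * 3.069e+13 = 3.238e-21 J
Step 2: Theta_D = 3.238e-21 / 1.381e-23
Step 3: Theta_D = 234.5 K

234.5


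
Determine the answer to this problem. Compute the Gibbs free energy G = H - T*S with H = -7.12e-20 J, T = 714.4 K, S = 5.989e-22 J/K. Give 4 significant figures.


Step 1: T*S = 714.4 * 5.989e-22 = 4.279e-19 J
Step 2: G = H - T*S = -7.12e-20 - 4.279e-19
Step 3: G = -4.991e-19 J

-4.991e-19


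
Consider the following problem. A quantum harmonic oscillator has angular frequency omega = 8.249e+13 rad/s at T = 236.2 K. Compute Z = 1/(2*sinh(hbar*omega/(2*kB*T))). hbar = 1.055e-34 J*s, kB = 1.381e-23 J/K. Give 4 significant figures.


Step 1: Compute x = hbar*omega/(kB*T) = 1.055e-34*8.249e+13/(1.381e-23*236.2) = 2.668
Step 2: x/2 = 1.334
Step 3: sinh(x/2) = 1.766
Step 4: Z = 1/(2*1.766) = 0.2831

0.2831


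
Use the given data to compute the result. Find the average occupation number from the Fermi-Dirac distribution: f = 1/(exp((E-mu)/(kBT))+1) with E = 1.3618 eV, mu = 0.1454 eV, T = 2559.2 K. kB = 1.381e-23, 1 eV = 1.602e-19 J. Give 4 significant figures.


Step 1: (E - mu) = 1.3618 - 0.1454 = 1.216 eV
Step 2: Convert: (E-mu)*eV = 1.949e-19 J
Step 3: x = (E-mu)*eV/(kB*T) = 5.514
Step 4: f = 1/(exp(5.514)+1) = 0.004015

0.004015


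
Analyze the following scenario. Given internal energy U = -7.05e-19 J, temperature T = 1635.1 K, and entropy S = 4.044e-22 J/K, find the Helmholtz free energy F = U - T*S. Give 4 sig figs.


Step 1: T*S = 1635.1 * 4.044e-22 = 6.612e-19 J
Step 2: F = U - T*S = -7.05e-19 - 6.612e-19
Step 3: F = -1.366e-18 J

-1.366e-18


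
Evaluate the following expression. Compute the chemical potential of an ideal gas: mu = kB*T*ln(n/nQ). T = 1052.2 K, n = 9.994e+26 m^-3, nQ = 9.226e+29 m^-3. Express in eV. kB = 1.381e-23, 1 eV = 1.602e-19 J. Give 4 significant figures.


Step 1: n/nQ = 9.994e+26/9.226e+29 = 0.001083
Step 2: ln(n/nQ) = -6.828
Step 3: mu = kB*T*ln(n/nQ) = 1.453e-20*-6.828 = -9.921e-20 J
Step 4: Convert to eV: -9.921e-20/1.602e-19 = -0.6193 eV

-0.6193


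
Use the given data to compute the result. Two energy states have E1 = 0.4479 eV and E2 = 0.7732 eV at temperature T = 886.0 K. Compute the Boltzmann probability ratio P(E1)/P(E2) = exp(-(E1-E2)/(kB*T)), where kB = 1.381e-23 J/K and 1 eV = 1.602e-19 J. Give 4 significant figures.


Step 1: Compute energy difference dE = E1 - E2 = 0.4479 - 0.7732 = -0.3253 eV
Step 2: Convert to Joules: dE_J = -0.3253 * 1.602e-19 = -5.211e-20 J
Step 3: Compute exponent = -dE_J / (kB * T) = -(-5.211e-20) / (1.381e-23 * 886.0) = 4.259
Step 4: P(E1)/P(E2) = exp(4.259) = 70.75

70.75


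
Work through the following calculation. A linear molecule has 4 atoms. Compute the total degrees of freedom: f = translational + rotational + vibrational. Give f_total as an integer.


Step 1: Translational DOF = 3
Step 2: Rotational DOF (linear) = 2
Step 3: Vibrational DOF = 3*4 - 5 = 7
Step 4: Total = 3 + 2 + 7 = 12

12


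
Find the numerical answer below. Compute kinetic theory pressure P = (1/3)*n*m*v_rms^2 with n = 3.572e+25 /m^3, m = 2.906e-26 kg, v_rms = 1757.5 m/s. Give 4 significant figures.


Step 1: v_rms^2 = 1757.5^2 = 3.089e+06
Step 2: n*m = 3.572e+25*2.906e-26 = 1.038
Step 3: P = (1/3)*1.038*3.089e+06 = 1.069e+06 Pa

1.069e+06


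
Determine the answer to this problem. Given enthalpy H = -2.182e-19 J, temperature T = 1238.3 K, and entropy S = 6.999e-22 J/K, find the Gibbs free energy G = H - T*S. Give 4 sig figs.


Step 1: T*S = 1238.3 * 6.999e-22 = 8.667e-19 J
Step 2: G = H - T*S = -2.182e-19 - 8.667e-19
Step 3: G = -1.085e-18 J

-1.085e-18


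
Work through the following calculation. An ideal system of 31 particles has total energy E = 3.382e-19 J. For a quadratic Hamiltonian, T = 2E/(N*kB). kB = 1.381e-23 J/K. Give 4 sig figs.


Step 1: Numerator = 2*E = 2*3.382e-19 = 6.764e-19 J
Step 2: Denominator = N*kB = 31*1.381e-23 = 4.281e-22
Step 3: T = 6.764e-19 / 4.281e-22 = 1580 K

1580


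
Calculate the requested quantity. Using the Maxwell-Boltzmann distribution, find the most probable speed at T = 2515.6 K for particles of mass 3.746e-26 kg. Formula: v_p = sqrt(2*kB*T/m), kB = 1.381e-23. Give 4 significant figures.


Step 1: Numerator = 2*kB*T = 2*1.381e-23*2515.6 = 6.948e-20
Step 2: Ratio = 6.948e-20 / 3.746e-26 = 1.855e+06
Step 3: v_p = sqrt(1.855e+06) = 1362 m/s

1362


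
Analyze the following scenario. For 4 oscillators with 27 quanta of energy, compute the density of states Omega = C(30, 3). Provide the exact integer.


Step 1: Use binomial coefficient C(30, 3)
Step 2: Numerator = 30! / 27!
Step 3: Denominator = 3!
Step 4: Omega = 4060

4060


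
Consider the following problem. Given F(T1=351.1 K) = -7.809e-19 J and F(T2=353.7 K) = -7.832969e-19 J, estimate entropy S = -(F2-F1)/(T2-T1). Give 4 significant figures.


Step 1: dF = F2 - F1 = -7.832969e-19 - (-7.809e-19) = -2.3969e-21 J
Step 2: dT = T2 - T1 = 353.7 - 351.1 = 2.6 K
Step 3: S = -dF/dT = -(-2.3969e-21)/2.6 = 9.219e-22 J/K

9.219e-22


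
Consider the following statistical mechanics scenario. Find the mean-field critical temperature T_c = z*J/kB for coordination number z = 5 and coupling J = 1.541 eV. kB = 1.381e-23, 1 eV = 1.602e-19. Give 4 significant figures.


Step 1: z*J = 5*1.541 = 7.705 eV
Step 2: Convert to Joules: 7.705*1.602e-19 = 1.234e-18 J
Step 3: T_c = 1.234e-18 / 1.381e-23 = 8.938e+04 K

8.938e+04


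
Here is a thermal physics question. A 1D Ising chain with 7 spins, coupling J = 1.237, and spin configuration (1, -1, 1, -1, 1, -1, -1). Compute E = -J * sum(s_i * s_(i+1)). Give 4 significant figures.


Step 1: Nearest-neighbor products: -1, -1, -1, -1, -1, 1
Step 2: Sum of products = -4
Step 3: E = -1.237 * -4 = 4.948

4.948


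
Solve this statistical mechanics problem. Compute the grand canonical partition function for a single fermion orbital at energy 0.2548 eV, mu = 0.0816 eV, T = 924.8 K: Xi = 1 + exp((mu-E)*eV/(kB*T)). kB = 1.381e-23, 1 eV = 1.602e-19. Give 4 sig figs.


Step 1: (mu - E) = 0.0816 - 0.2548 = -0.1732 eV
Step 2: x = (mu-E)*eV/(kB*T) = -0.1732*1.602e-19/(1.381e-23*924.8) = -2.173
Step 3: exp(x) = 0.1139
Step 4: Xi = 1 + 0.1139 = 1.114

1.114


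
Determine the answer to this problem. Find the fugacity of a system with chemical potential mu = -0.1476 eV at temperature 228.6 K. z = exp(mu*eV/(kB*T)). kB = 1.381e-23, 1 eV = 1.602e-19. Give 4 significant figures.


Step 1: Convert mu to Joules: -0.1476*1.602e-19 = -2.365e-20 J
Step 2: kB*T = 1.381e-23*228.6 = 3.157e-21 J
Step 3: mu/(kB*T) = -7.49
Step 4: z = exp(-7.49) = 0.0005587

0.0005587


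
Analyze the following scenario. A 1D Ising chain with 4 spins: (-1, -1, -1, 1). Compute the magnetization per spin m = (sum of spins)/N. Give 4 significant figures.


Step 1: Count up spins (+1): 1, down spins (-1): 3
Step 2: Total magnetization M = 1 - 3 = -2
Step 3: m = M/N = -2/4 = -0.5

-0.5


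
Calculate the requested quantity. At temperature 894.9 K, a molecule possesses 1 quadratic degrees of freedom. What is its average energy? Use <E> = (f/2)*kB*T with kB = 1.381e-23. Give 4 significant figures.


Step 1: f/2 = 1/2 = 0.5
Step 2: kB*T = 1.381e-23 * 894.9 = 1.236e-20
Step 3: <E> = 0.5 * 1.236e-20 = 6.179e-21 J

6.179e-21


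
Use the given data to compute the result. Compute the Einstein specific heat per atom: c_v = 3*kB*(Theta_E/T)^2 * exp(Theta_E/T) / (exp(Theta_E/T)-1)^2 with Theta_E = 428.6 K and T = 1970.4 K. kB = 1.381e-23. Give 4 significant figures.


Step 1: x = Theta_E/T = 428.6/1970.4 = 0.2175
Step 2: x^2 = 0.04731
Step 3: exp(x) = 1.243
Step 4: c_v = 3*1.381e-23*0.04731*1.243/(1.243-1)^2 = 4.127e-23

4.127e-23


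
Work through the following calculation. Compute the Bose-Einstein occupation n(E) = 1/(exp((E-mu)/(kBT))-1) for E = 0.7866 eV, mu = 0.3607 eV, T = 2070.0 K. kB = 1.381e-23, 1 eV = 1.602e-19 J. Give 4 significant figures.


Step 1: (E - mu) = 0.4259 eV
Step 2: x = (E-mu)*eV/(kB*T) = 0.4259*1.602e-19/(1.381e-23*2070.0) = 2.387
Step 3: exp(x) = 10.88
Step 4: n = 1/(exp(x)-1) = 0.1012

0.1012


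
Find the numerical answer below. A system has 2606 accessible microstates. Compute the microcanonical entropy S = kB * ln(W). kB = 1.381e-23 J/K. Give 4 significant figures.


Step 1: ln(W) = ln(2606) = 7.866
Step 2: S = kB * ln(W) = 1.381e-23 * 7.866
Step 3: S = 1.086e-22 J/K

1.086e-22


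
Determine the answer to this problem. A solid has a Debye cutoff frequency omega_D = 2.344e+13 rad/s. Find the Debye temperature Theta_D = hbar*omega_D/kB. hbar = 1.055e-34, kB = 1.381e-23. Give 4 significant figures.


Step 1: hbar*omega_D = 1.055e-34 * 2.344e+13 = 2.473e-21 J
Step 2: Theta_D = 2.473e-21 / 1.381e-23
Step 3: Theta_D = 179.1 K

179.1


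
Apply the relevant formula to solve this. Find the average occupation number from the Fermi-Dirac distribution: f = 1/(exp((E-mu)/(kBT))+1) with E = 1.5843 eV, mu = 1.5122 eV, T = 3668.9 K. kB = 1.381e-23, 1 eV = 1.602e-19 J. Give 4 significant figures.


Step 1: (E - mu) = 1.5843 - 1.5122 = 0.0721 eV
Step 2: Convert: (E-mu)*eV = 1.155e-20 J
Step 3: x = (E-mu)*eV/(kB*T) = 0.228
Step 4: f = 1/(exp(0.228)+1) = 0.4433

0.4433


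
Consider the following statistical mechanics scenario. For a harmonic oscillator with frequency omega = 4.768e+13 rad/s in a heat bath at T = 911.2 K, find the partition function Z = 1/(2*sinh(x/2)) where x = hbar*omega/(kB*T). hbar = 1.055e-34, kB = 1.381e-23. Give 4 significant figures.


Step 1: Compute x = hbar*omega/(kB*T) = 1.055e-34*4.768e+13/(1.381e-23*911.2) = 0.3997
Step 2: x/2 = 0.1999
Step 3: sinh(x/2) = 0.2012
Step 4: Z = 1/(2*0.2012) = 2.485

2.485


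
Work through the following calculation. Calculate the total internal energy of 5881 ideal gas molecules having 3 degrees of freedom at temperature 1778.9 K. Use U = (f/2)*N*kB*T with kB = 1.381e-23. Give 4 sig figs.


Step 1: f/2 = 3/2 = 1.5
Step 2: N*kB*T = 5881*1.381e-23*1778.9 = 1.445e-16
Step 3: U = 1.5 * 1.445e-16 = 2.167e-16 J

2.167e-16


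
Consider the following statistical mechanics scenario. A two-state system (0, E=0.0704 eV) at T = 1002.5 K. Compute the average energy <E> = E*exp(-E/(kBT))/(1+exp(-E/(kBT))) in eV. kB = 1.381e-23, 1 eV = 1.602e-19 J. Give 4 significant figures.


Step 1: beta*E = 0.0704*1.602e-19/(1.381e-23*1002.5) = 0.8146
Step 2: exp(-beta*E) = 0.4428
Step 3: <E> = 0.0704*0.4428/(1+0.4428) = 0.02161 eV

0.02161


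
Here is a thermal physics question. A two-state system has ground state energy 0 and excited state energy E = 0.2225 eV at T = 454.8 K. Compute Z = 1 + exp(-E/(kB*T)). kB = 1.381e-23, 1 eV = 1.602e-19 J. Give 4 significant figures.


Step 1: Compute beta*E = E*eV/(kB*T) = 0.2225*1.602e-19/(1.381e-23*454.8) = 5.675
Step 2: exp(-beta*E) = exp(-5.675) = 0.00343
Step 3: Z = 1 + 0.00343 = 1.003

1.003


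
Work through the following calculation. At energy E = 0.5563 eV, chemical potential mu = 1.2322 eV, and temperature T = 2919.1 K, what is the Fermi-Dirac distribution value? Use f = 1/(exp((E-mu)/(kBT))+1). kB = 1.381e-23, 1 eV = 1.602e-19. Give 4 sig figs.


Step 1: (E - mu) = 0.5563 - 1.2322 = -0.6759 eV
Step 2: Convert: (E-mu)*eV = -1.083e-19 J
Step 3: x = (E-mu)*eV/(kB*T) = -2.686
Step 4: f = 1/(exp(-2.686)+1) = 0.9362

0.9362


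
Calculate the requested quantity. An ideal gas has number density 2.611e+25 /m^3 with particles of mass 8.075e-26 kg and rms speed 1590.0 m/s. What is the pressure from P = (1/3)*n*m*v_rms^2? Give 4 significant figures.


Step 1: v_rms^2 = 1590.0^2 = 2.528e+06
Step 2: n*m = 2.611e+25*8.075e-26 = 2.108
Step 3: P = (1/3)*2.108*2.528e+06 = 1.777e+06 Pa

1.777e+06


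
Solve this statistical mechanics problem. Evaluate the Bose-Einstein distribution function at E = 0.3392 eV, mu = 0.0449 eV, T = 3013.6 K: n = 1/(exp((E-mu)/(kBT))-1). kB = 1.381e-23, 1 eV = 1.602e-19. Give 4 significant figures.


Step 1: (E - mu) = 0.2943 eV
Step 2: x = (E-mu)*eV/(kB*T) = 0.2943*1.602e-19/(1.381e-23*3013.6) = 1.133
Step 3: exp(x) = 3.105
Step 4: n = 1/(exp(x)-1) = 0.4752

0.4752


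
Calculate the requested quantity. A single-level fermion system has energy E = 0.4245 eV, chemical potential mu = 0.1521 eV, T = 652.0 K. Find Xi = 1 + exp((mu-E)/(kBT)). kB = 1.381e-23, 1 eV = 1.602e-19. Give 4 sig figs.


Step 1: (mu - E) = 0.1521 - 0.4245 = -0.2724 eV
Step 2: x = (mu-E)*eV/(kB*T) = -0.2724*1.602e-19/(1.381e-23*652.0) = -4.847
Step 3: exp(x) = 0.007856
Step 4: Xi = 1 + 0.007856 = 1.008

1.008


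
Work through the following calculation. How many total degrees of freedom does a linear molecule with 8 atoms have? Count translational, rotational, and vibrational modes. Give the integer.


Step 1: Translational DOF = 3
Step 2: Rotational DOF (linear) = 2
Step 3: Vibrational DOF = 3*8 - 5 = 19
Step 4: Total = 3 + 2 + 19 = 24

24


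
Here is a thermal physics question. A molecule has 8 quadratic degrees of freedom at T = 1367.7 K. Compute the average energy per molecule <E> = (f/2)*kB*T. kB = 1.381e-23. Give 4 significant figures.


Step 1: f/2 = 8/2 = 4
Step 2: kB*T = 1.381e-23 * 1367.7 = 1.889e-20
Step 3: <E> = 4 * 1.889e-20 = 7.555e-20 J

7.555e-20


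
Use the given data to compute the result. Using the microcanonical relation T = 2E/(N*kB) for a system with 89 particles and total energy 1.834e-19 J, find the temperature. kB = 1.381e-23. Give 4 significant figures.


Step 1: Numerator = 2*E = 2*1.834e-19 = 3.668e-19 J
Step 2: Denominator = N*kB = 89*1.381e-23 = 1.229e-21
Step 3: T = 3.668e-19 / 1.229e-21 = 298.4 K

298.4


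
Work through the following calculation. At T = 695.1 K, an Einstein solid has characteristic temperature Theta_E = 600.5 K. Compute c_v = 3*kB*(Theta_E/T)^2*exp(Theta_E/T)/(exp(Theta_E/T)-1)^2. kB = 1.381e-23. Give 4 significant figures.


Step 1: x = Theta_E/T = 600.5/695.1 = 0.8639
Step 2: x^2 = 0.7463
Step 3: exp(x) = 2.372
Step 4: c_v = 3*1.381e-23*0.7463*2.372/(2.372-1)^2 = 3.895e-23

3.895e-23


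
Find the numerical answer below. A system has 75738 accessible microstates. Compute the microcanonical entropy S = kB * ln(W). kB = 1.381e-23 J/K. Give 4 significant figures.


Step 1: ln(W) = ln(75738) = 11.24
Step 2: S = kB * ln(W) = 1.381e-23 * 11.24
Step 3: S = 1.552e-22 J/K

1.552e-22


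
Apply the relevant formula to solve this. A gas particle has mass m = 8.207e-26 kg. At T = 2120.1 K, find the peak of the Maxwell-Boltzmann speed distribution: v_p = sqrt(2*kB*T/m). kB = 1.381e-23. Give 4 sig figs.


Step 1: Numerator = 2*kB*T = 2*1.381e-23*2120.1 = 5.856e-20
Step 2: Ratio = 5.856e-20 / 8.207e-26 = 7.135e+05
Step 3: v_p = sqrt(7.135e+05) = 844.7 m/s

844.7


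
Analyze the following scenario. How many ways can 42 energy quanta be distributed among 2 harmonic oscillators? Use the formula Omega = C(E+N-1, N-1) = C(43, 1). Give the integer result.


Step 1: Use binomial coefficient C(43, 1)
Step 2: Numerator = 43! / 42!
Step 3: Denominator = 1!
Step 4: Omega = 43

43


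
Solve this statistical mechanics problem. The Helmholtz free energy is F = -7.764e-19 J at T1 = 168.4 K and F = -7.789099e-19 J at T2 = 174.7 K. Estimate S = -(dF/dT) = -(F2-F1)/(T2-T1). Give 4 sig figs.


Step 1: dF = F2 - F1 = -7.789099e-19 - (-7.764e-19) = -2.5099e-21 J
Step 2: dT = T2 - T1 = 174.7 - 168.4 = 6.3 K
Step 3: S = -dF/dT = -(-2.5099e-21)/6.3 = 3.984e-22 J/K

3.984e-22


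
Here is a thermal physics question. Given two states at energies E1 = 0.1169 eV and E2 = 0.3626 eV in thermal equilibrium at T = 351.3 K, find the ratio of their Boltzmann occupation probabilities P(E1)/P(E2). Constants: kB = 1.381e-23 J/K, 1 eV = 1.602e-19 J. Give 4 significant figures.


Step 1: Compute energy difference dE = E1 - E2 = 0.1169 - 0.3626 = -0.2457 eV
Step 2: Convert to Joules: dE_J = -0.2457 * 1.602e-19 = -3.936e-20 J
Step 3: Compute exponent = -dE_J / (kB * T) = -(-3.936e-20) / (1.381e-23 * 351.3) = 8.113
Step 4: P(E1)/P(E2) = exp(8.113) = 3338

3338


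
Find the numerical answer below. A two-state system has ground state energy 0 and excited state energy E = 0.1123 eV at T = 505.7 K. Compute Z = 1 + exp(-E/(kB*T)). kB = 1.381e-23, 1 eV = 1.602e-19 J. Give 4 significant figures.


Step 1: Compute beta*E = E*eV/(kB*T) = 0.1123*1.602e-19/(1.381e-23*505.7) = 2.576
Step 2: exp(-beta*E) = exp(-2.576) = 0.07607
Step 3: Z = 1 + 0.07607 = 1.076

1.076


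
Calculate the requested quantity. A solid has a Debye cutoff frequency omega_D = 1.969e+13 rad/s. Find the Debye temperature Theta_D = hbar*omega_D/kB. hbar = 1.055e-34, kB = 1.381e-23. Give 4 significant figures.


Step 1: hbar*omega_D = 1.055e-34 * 1.969e+13 = 2.077e-21 J
Step 2: Theta_D = 2.077e-21 / 1.381e-23
Step 3: Theta_D = 150.4 K

150.4


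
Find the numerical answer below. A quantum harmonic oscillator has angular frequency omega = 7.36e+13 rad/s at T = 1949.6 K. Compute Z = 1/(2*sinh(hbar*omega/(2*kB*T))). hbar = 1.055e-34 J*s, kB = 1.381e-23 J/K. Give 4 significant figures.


Step 1: Compute x = hbar*omega/(kB*T) = 1.055e-34*7.36e+13/(1.381e-23*1949.6) = 0.2884
Step 2: x/2 = 0.1442
Step 3: sinh(x/2) = 0.1447
Step 4: Z = 1/(2*0.1447) = 3.455

3.455


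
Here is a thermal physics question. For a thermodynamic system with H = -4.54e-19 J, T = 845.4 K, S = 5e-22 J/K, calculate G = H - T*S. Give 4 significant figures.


Step 1: T*S = 845.4 * 5e-22 = 4.227e-19 J
Step 2: G = H - T*S = -4.54e-19 - 4.227e-19
Step 3: G = -8.767e-19 J

-8.767e-19


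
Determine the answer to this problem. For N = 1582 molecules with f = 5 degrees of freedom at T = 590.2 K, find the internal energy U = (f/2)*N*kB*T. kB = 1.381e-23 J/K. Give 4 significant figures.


Step 1: f/2 = 5/2 = 2.5
Step 2: N*kB*T = 1582*1.381e-23*590.2 = 1.289e-17
Step 3: U = 2.5 * 1.289e-17 = 3.224e-17 J

3.224e-17


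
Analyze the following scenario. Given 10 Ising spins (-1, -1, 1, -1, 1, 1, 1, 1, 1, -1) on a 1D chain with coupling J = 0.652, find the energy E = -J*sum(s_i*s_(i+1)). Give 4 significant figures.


Step 1: Nearest-neighbor products: 1, -1, -1, -1, 1, 1, 1, 1, -1
Step 2: Sum of products = 1
Step 3: E = -0.652 * 1 = -0.652

-0.652


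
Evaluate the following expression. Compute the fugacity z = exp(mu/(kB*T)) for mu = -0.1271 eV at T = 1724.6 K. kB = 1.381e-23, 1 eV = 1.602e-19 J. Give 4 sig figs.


Step 1: Convert mu to Joules: -0.1271*1.602e-19 = -2.036e-20 J
Step 2: kB*T = 1.381e-23*1724.6 = 2.382e-20 J
Step 3: mu/(kB*T) = -0.8549
Step 4: z = exp(-0.8549) = 0.4253

0.4253


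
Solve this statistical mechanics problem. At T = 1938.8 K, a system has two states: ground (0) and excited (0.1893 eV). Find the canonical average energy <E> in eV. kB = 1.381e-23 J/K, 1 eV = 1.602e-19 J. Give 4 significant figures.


Step 1: beta*E = 0.1893*1.602e-19/(1.381e-23*1938.8) = 1.133
Step 2: exp(-beta*E) = 0.3222
Step 3: <E> = 0.1893*0.3222/(1+0.3222) = 0.04613 eV

0.04613


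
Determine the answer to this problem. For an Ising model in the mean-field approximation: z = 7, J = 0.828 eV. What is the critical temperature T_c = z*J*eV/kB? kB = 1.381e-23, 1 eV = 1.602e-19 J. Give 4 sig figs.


Step 1: z*J = 7*0.828 = 5.796 eV
Step 2: Convert to Joules: 5.796*1.602e-19 = 9.285e-19 J
Step 3: T_c = 9.285e-19 / 1.381e-23 = 6.724e+04 K

6.724e+04


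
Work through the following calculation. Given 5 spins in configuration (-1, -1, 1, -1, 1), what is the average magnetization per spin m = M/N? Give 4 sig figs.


Step 1: Count up spins (+1): 2, down spins (-1): 3
Step 2: Total magnetization M = 2 - 3 = -1
Step 3: m = M/N = -1/5 = -0.2

-0.2


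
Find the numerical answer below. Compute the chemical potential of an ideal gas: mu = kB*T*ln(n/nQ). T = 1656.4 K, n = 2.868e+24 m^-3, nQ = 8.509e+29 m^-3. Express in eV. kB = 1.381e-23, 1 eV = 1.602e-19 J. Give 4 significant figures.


Step 1: n/nQ = 2.868e+24/8.509e+29 = 3.371e-06
Step 2: ln(n/nQ) = -12.6
Step 3: mu = kB*T*ln(n/nQ) = 2.287e-20*-12.6 = -2.882e-19 J
Step 4: Convert to eV: -2.882e-19/1.602e-19 = -1.799 eV

-1.799


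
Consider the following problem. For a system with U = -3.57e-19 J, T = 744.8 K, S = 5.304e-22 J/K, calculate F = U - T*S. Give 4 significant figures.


Step 1: T*S = 744.8 * 5.304e-22 = 3.95e-19 J
Step 2: F = U - T*S = -3.57e-19 - 3.95e-19
Step 3: F = -7.52e-19 J

-7.52e-19


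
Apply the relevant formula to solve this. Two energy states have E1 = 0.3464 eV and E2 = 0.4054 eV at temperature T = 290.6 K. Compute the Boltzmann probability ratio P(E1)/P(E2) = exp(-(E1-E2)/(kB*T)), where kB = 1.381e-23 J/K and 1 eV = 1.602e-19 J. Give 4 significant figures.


Step 1: Compute energy difference dE = E1 - E2 = 0.3464 - 0.4054 = -0.059 eV
Step 2: Convert to Joules: dE_J = -0.059 * 1.602e-19 = -9.452e-21 J
Step 3: Compute exponent = -dE_J / (kB * T) = -(-9.452e-21) / (1.381e-23 * 290.6) = 2.355
Step 4: P(E1)/P(E2) = exp(2.355) = 10.54

10.54


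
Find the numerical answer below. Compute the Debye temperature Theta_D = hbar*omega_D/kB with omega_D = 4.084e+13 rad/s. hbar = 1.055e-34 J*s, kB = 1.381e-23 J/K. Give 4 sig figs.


Step 1: hbar*omega_D = 1.055e-34 * 4.084e+13 = 4.309e-21 J
Step 2: Theta_D = 4.309e-21 / 1.381e-23
Step 3: Theta_D = 312 K

312


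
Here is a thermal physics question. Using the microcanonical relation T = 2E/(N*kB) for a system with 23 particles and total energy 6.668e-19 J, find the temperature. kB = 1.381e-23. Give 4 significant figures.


Step 1: Numerator = 2*E = 2*6.668e-19 = 1.334e-18 J
Step 2: Denominator = N*kB = 23*1.381e-23 = 3.176e-22
Step 3: T = 1.334e-18 / 3.176e-22 = 4199 K

4199


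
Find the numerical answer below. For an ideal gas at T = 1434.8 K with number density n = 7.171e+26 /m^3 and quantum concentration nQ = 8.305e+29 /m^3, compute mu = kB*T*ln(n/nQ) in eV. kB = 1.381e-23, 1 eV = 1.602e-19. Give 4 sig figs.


Step 1: n/nQ = 7.171e+26/8.305e+29 = 0.0008635
Step 2: ln(n/nQ) = -7.055
Step 3: mu = kB*T*ln(n/nQ) = 1.981e-20*-7.055 = -1.398e-19 J
Step 4: Convert to eV: -1.398e-19/1.602e-19 = -0.8726 eV

-0.8726


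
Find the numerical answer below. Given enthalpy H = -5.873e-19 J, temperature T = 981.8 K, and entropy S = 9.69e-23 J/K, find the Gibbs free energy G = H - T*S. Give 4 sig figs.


Step 1: T*S = 981.8 * 9.69e-23 = 9.514e-20 J
Step 2: G = H - T*S = -5.873e-19 - 9.514e-20
Step 3: G = -6.824e-19 J

-6.824e-19


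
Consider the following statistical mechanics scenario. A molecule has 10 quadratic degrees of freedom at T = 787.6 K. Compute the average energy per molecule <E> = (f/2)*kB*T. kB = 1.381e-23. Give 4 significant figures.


Step 1: f/2 = 10/2 = 5
Step 2: kB*T = 1.381e-23 * 787.6 = 1.088e-20
Step 3: <E> = 5 * 1.088e-20 = 5.438e-20 J

5.438e-20


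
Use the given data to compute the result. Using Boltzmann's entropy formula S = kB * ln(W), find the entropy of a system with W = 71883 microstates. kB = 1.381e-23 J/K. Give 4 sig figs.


Step 1: ln(W) = ln(71883) = 11.18
Step 2: S = kB * ln(W) = 1.381e-23 * 11.18
Step 3: S = 1.544e-22 J/K

1.544e-22
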